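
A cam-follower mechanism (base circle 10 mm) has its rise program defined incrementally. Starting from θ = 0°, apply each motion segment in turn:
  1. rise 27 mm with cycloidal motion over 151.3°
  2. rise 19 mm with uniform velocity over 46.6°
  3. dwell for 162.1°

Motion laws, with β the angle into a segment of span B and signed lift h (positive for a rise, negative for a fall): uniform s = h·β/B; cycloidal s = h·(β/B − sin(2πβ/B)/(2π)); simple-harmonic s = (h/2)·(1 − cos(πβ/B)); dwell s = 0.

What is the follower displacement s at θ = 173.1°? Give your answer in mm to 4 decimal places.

seg 1 [0°–151.3°] cycloidal, h=27: full span → s += 27 → s = 27.0000
seg 2 [151.3°–197.9°] uniform, h=19: θ=173.1° here. β=21.8, B=46.6. 19·21.8/46.6 = 8.8884 → s = 35.8884

35.8884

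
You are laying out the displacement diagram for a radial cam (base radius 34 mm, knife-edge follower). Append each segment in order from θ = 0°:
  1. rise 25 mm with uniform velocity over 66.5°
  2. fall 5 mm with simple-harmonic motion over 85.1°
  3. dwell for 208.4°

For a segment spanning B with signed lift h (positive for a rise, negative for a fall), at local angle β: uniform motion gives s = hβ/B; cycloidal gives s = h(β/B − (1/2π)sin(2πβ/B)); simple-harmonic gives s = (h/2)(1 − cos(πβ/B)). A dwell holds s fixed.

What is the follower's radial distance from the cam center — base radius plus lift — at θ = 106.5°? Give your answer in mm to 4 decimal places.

seg 1 [0°–66.5°] uniform, h=25: full span → s += 25 → s = 25.0000
seg 2 [66.5°–151.6°] simple-harmonic, h=-5: θ=106.5° here. β=40, B=85.1. -5/2·(1 − cos(π·0.4700)) = -2.2650 → s = 22.7350
radial distance = base radius + s = 34 + 22.7350 = 56.7350

56.7350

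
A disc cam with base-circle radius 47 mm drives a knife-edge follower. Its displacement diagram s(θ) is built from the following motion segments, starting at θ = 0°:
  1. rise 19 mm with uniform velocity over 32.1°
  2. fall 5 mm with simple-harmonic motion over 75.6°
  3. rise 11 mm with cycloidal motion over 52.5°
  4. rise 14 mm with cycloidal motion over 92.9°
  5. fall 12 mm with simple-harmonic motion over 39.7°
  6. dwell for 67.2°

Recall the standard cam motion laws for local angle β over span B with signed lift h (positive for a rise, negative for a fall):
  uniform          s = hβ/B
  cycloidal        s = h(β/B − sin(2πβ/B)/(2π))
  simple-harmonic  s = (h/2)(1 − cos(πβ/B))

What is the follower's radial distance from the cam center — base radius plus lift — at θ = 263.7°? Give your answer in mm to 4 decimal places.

seg 1 [0°–32.1°] uniform, h=19: full span → s += 19 → s = 19.0000
seg 2 [32.1°–107.7°] simple-harmonic, h=-5: full span → s += -5 → s = 14.0000
seg 3 [107.7°–160.2°] cycloidal, h=11: full span → s += 11 → s = 25.0000
seg 4 [160.2°–253.1°] cycloidal, h=14: full span → s += 14 → s = 39.0000
seg 5 [253.1°–292.8°] simple-harmonic, h=-12: θ=263.7° here. β=10.6, B=39.7. -12/2·(1 − cos(π·0.2670)) = -1.9899 → s = 37.0101
radial distance = base radius + s = 47 + 37.0101 = 84.0101

84.0101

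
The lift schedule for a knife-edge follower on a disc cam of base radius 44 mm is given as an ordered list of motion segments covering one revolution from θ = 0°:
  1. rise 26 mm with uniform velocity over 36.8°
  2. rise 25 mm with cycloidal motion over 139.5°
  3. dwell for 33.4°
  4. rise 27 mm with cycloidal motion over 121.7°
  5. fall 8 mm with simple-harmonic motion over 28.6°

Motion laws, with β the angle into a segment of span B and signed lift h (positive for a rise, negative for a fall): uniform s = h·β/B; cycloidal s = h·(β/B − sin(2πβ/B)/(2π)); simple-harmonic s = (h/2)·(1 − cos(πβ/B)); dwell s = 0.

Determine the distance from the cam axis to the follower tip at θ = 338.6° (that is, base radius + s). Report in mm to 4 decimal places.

seg 1 [0°–36.8°] uniform, h=26: full span → s += 26 → s = 26.0000
seg 2 [36.8°–176.3°] cycloidal, h=25: full span → s += 25 → s = 51.0000
seg 3 [176.3°–209.7°] dwell: s stays 51.0000
seg 4 [209.7°–331.4°] cycloidal, h=27: full span → s += 27 → s = 78.0000
seg 5 [331.4°–360°] simple-harmonic, h=-8: θ=338.6° here. β=7.2, B=28.6. -8/2·(1 − cos(π·0.2517)) = -1.1872 → s = 76.8128
radial distance = base radius + s = 44 + 76.8128 = 120.8128

120.8128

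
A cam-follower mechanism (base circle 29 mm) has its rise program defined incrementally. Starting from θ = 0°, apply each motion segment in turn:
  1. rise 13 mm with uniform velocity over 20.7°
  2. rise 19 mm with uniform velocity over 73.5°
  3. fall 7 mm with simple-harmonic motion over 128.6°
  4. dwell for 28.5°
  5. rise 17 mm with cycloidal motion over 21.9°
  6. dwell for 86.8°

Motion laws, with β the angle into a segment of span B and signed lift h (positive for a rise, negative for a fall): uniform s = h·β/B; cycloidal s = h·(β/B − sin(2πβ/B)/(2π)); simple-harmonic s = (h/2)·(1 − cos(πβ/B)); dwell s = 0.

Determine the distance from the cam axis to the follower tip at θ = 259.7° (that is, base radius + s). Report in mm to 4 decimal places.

seg 1 [0°–20.7°] uniform, h=13: full span → s += 13 → s = 13.0000
seg 2 [20.7°–94.2°] uniform, h=19: full span → s += 19 → s = 32.0000
seg 3 [94.2°–222.8°] simple-harmonic, h=-7: full span → s += -7 → s = 25.0000
seg 4 [222.8°–251.3°] dwell: s stays 25.0000
seg 5 [251.3°–273.2°] cycloidal, h=17: θ=259.7° here. β=8.4, B=21.9. 17·(0.3836 − sin(2π·0.3836)/(2π)) = 4.7130 → s = 29.7130
radial distance = base radius + s = 29 + 29.7130 = 58.7130

58.7130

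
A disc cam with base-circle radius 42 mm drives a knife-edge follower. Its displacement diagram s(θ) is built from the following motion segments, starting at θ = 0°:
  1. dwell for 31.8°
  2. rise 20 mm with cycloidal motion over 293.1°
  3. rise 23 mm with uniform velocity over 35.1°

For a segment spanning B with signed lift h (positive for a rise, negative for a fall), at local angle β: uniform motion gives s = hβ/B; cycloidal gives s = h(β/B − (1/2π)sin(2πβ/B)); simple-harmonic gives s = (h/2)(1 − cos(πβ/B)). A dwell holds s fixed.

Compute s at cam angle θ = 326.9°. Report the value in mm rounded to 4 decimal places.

seg 1 [0°–31.8°] dwell: s stays 0.0000
seg 2 [31.8°–324.9°] cycloidal, h=20: full span → s += 20 → s = 20.0000
seg 3 [324.9°–360°] uniform, h=23: θ=326.9° here. β=2, B=35.1. 23·2/35.1 = 1.3105 → s = 21.3105

21.3105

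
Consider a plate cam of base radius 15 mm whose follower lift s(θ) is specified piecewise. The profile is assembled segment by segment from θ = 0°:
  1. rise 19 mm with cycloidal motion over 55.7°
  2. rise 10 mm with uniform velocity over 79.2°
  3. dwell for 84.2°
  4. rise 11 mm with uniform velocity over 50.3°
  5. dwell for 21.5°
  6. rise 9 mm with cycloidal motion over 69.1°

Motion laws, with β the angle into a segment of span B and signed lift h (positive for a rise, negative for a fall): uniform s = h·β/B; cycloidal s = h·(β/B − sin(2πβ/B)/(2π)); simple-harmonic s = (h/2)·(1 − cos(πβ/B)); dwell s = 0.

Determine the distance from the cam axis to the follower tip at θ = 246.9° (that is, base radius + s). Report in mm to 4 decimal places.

seg 1 [0°–55.7°] cycloidal, h=19: full span → s += 19 → s = 19.0000
seg 2 [55.7°–134.9°] uniform, h=10: full span → s += 10 → s = 29.0000
seg 3 [134.9°–219.1°] dwell: s stays 29.0000
seg 4 [219.1°–269.4°] uniform, h=11: θ=246.9° here. β=27.8, B=50.3. 11·27.8/50.3 = 6.0795 → s = 35.0795
radial distance = base radius + s = 15 + 35.0795 = 50.0795

50.0795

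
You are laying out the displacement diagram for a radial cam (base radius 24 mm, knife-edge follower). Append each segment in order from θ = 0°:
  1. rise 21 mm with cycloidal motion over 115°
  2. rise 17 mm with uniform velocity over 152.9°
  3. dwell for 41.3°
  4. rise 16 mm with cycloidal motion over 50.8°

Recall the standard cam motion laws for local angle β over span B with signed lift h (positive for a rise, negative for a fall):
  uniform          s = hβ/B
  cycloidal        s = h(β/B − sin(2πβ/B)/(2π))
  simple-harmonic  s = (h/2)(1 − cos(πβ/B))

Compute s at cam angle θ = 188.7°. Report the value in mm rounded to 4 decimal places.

seg 1 [0°–115°] cycloidal, h=21: full span → s += 21 → s = 21.0000
seg 2 [115°–267.9°] uniform, h=17: θ=188.7° here. β=73.7, B=152.9. 17·73.7/152.9 = 8.1942 → s = 29.1942

29.1942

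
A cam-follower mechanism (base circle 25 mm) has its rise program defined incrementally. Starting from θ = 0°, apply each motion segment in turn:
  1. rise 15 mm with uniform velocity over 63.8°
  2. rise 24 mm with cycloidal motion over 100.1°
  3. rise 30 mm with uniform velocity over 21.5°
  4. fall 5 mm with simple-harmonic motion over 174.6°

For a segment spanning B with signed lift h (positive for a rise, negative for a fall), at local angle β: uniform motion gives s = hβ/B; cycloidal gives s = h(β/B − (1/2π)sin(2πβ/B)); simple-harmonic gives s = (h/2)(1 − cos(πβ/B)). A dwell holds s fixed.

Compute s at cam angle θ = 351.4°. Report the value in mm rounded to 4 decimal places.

seg 1 [0°–63.8°] uniform, h=15: full span → s += 15 → s = 15.0000
seg 2 [63.8°–163.9°] cycloidal, h=24: full span → s += 24 → s = 39.0000
seg 3 [163.9°–185.4°] uniform, h=30: full span → s += 30 → s = 69.0000
seg 4 [185.4°–360°] simple-harmonic, h=-5: θ=351.4° here. β=166, B=174.6. -5/2·(1 − cos(π·0.9507)) = -4.9701 → s = 64.0299

64.0299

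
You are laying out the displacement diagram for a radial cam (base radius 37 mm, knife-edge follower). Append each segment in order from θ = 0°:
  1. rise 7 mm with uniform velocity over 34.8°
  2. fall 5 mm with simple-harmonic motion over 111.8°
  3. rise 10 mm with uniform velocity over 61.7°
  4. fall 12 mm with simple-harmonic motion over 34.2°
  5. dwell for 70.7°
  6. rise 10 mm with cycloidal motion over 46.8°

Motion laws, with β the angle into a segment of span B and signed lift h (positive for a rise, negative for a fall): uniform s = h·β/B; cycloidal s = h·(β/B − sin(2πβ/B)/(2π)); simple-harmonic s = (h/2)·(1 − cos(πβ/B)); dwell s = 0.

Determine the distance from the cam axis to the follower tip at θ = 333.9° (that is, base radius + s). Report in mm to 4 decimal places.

seg 1 [0°–34.8°] uniform, h=7: full span → s += 7 → s = 7.0000
seg 2 [34.8°–146.6°] simple-harmonic, h=-5: full span → s += -5 → s = 2.0000
seg 3 [146.6°–208.3°] uniform, h=10: full span → s += 10 → s = 12.0000
seg 4 [208.3°–242.5°] simple-harmonic, h=-12: full span → s += -12 → s = 0.0000
seg 5 [242.5°–313.2°] dwell: s stays 0.0000
seg 6 [313.2°–360°] cycloidal, h=10: θ=333.9° here. β=20.7, B=46.8. 10·(0.4423 − sin(2π·0.4423)/(2π)) = 3.8587 → s = 3.8587
radial distance = base radius + s = 37 + 3.8587 = 40.8587

40.8587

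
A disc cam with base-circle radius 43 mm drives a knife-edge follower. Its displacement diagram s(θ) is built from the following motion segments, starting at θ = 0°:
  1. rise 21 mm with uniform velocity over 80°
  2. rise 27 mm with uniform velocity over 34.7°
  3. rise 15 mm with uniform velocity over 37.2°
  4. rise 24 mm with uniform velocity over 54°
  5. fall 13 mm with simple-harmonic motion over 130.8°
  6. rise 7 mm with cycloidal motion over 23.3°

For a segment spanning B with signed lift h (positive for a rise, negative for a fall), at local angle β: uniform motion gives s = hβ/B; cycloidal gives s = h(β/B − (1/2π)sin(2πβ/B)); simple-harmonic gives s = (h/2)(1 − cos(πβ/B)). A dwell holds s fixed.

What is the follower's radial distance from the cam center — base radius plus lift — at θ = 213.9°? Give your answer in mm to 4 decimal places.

seg 1 [0°–80°] uniform, h=21: full span → s += 21 → s = 21.0000
seg 2 [80°–114.7°] uniform, h=27: full span → s += 27 → s = 48.0000
seg 3 [114.7°–151.9°] uniform, h=15: full span → s += 15 → s = 63.0000
seg 4 [151.9°–205.9°] uniform, h=24: full span → s += 24 → s = 87.0000
seg 5 [205.9°–336.7°] simple-harmonic, h=-13: θ=213.9° here. β=8, B=130.8. -13/2·(1 − cos(π·0.0612)) = -0.1196 → s = 86.8804
radial distance = base radius + s = 43 + 86.8804 = 129.8804

129.8804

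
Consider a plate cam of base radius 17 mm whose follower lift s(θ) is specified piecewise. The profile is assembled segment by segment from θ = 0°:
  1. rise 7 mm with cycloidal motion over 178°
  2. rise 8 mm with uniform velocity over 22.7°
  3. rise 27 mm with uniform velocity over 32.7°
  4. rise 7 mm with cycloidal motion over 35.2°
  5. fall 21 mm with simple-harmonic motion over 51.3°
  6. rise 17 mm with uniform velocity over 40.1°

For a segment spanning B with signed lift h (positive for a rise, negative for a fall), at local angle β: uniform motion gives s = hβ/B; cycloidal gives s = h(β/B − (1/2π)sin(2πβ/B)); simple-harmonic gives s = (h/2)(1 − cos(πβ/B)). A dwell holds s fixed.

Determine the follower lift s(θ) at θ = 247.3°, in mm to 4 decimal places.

seg 1 [0°–178°] cycloidal, h=7: full span → s += 7 → s = 7.0000
seg 2 [178°–200.7°] uniform, h=8: full span → s += 8 → s = 15.0000
seg 3 [200.7°–233.4°] uniform, h=27: full span → s += 27 → s = 42.0000
seg 4 [233.4°–268.6°] cycloidal, h=7: θ=247.3° here. β=13.9, B=35.2. 7·(0.3949 − sin(2π·0.3949)/(2π)) = 2.0807 → s = 44.0807

44.0807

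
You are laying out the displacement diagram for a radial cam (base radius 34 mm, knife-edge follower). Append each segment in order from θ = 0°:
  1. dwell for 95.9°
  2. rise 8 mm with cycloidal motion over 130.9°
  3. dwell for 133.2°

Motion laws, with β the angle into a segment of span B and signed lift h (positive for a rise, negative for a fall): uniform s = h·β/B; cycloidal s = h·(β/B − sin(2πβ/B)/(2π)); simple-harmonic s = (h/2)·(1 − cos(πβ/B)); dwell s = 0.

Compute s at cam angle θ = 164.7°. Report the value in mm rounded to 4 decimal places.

seg 1 [0°–95.9°] dwell: s stays 0.0000
seg 2 [95.9°–226.8°] cycloidal, h=8: θ=164.7° here. β=68.8, B=130.9. 8·(0.5256 − sin(2π·0.5256)/(2π)) = 4.4086 → s = 4.4086

4.4086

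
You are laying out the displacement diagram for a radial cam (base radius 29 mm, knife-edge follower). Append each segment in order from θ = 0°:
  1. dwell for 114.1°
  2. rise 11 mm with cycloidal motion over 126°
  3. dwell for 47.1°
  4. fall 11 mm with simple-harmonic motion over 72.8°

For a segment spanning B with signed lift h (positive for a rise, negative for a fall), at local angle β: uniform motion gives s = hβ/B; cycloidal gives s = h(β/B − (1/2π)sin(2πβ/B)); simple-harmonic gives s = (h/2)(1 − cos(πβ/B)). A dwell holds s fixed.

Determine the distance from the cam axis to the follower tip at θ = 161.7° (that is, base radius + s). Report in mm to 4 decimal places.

seg 1 [0°–114.1°] dwell: s stays 0.0000
seg 2 [114.1°–240.1°] cycloidal, h=11: θ=161.7° here. β=47.6, B=126. 11·(0.3778 − sin(2π·0.3778)/(2π)) = 2.9394 → s = 2.9394
radial distance = base radius + s = 29 + 2.9394 = 31.9394

31.9394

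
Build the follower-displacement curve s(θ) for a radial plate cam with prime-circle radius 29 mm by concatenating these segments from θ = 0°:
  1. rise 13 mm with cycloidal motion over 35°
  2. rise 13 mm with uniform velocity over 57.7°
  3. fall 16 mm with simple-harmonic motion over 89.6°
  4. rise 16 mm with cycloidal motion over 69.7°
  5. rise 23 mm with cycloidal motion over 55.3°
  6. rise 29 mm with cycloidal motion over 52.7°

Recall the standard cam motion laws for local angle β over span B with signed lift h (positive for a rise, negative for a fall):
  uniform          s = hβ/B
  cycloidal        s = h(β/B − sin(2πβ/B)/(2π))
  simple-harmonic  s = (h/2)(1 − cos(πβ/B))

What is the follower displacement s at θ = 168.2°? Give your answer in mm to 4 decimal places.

seg 1 [0°–35°] cycloidal, h=13: full span → s += 13 → s = 13.0000
seg 2 [35°–92.7°] uniform, h=13: full span → s += 13 → s = 26.0000
seg 3 [92.7°–182.3°] simple-harmonic, h=-16: θ=168.2° here. β=75.5, B=89.6. -16/2·(1 − cos(π·0.8426)) = -15.0421 → s = 10.9579

10.9579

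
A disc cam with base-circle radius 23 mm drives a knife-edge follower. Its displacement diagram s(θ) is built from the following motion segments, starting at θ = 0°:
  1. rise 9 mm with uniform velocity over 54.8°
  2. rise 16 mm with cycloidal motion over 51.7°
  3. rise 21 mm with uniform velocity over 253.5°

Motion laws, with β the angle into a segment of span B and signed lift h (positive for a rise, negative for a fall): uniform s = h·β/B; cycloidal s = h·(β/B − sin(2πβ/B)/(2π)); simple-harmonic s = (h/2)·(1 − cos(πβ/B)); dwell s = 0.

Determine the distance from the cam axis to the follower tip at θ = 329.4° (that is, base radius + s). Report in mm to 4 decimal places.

seg 1 [0°–54.8°] uniform, h=9: full span → s += 9 → s = 9.0000
seg 2 [54.8°–106.5°] cycloidal, h=16: full span → s += 16 → s = 25.0000
seg 3 [106.5°–360°] uniform, h=21: θ=329.4° here. β=222.9, B=253.5. 21·222.9/253.5 = 18.4651 → s = 43.4651
radial distance = base radius + s = 23 + 43.4651 = 66.4651

66.4651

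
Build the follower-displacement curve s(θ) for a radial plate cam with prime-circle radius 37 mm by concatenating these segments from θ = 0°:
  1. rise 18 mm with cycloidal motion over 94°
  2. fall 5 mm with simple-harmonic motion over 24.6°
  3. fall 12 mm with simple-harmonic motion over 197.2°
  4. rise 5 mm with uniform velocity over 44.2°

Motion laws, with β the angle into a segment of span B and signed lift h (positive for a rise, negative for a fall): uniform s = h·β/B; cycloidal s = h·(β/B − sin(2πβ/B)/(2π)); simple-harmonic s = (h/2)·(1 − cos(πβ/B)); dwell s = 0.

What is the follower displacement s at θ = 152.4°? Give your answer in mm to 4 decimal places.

seg 1 [0°–94°] cycloidal, h=18: full span → s += 18 → s = 18.0000
seg 2 [94°–118.6°] simple-harmonic, h=-5: full span → s += -5 → s = 13.0000
seg 3 [118.6°–315.8°] simple-harmonic, h=-12: θ=152.4° here. β=33.8, B=197.2. -12/2·(1 − cos(π·0.1714)) = -0.8490 → s = 12.1510

12.1510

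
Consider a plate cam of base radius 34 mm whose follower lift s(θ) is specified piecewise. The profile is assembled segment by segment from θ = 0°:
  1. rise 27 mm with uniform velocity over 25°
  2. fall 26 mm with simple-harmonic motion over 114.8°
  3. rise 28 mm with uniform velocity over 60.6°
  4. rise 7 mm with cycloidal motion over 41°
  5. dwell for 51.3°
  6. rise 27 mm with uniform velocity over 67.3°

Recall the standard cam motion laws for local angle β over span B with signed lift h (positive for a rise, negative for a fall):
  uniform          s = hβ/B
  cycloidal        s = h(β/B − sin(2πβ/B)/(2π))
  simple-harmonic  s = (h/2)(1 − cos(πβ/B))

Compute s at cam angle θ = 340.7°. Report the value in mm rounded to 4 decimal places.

seg 1 [0°–25°] uniform, h=27: full span → s += 27 → s = 27.0000
seg 2 [25°–139.8°] simple-harmonic, h=-26: full span → s += -26 → s = 1.0000
seg 3 [139.8°–200.4°] uniform, h=28: full span → s += 28 → s = 29.0000
seg 4 [200.4°–241.4°] cycloidal, h=7: full span → s += 7 → s = 36.0000
seg 5 [241.4°–292.7°] dwell: s stays 36.0000
seg 6 [292.7°–360°] uniform, h=27: θ=340.7° here. β=48, B=67.3. 27·48/67.3 = 19.2571 → s = 55.2571

55.2571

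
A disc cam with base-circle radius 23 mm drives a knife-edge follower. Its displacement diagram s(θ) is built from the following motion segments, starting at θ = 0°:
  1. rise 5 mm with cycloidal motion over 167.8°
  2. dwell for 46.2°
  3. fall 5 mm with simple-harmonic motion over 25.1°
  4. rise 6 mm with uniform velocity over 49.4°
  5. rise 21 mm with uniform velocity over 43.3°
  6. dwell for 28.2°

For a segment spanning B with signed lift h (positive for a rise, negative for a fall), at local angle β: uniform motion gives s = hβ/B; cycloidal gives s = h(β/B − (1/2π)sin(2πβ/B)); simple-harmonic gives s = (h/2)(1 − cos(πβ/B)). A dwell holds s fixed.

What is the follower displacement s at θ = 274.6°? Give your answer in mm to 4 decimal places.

seg 1 [0°–167.8°] cycloidal, h=5: full span → s += 5 → s = 5.0000
seg 2 [167.8°–214°] dwell: s stays 5.0000
seg 3 [214°–239.1°] simple-harmonic, h=-5: full span → s += -5 → s = 0.0000
seg 4 [239.1°–288.5°] uniform, h=6: θ=274.6° here. β=35.5, B=49.4. 6·35.5/49.4 = 4.3117 → s = 4.3117

4.3117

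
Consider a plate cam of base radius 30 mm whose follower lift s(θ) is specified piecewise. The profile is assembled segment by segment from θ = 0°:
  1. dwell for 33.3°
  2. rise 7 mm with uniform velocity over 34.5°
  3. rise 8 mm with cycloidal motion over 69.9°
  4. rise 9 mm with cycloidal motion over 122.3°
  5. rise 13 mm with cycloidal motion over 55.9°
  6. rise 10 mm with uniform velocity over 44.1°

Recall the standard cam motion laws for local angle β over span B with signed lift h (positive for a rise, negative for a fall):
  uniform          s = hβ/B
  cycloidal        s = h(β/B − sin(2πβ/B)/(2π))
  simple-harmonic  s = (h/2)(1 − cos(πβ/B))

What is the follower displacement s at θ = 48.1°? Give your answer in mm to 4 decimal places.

seg 1 [0°–33.3°] dwell: s stays 0.0000
seg 2 [33.3°–67.8°] uniform, h=7: θ=48.1° here. β=14.8, B=34.5. 7·14.8/34.5 = 3.0029 → s = 3.0029

3.0029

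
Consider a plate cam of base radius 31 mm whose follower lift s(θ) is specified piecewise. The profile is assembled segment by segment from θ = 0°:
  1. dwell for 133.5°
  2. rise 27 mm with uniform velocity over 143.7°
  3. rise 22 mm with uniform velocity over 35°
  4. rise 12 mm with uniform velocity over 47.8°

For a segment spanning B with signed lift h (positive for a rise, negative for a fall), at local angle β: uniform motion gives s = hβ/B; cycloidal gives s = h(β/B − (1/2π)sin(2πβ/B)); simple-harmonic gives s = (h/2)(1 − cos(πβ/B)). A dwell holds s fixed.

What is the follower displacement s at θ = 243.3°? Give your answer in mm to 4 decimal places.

seg 1 [0°–133.5°] dwell: s stays 0.0000
seg 2 [133.5°–277.2°] uniform, h=27: θ=243.3° here. β=109.8, B=143.7. 27·109.8/143.7 = 20.6305 → s = 20.6305

20.6305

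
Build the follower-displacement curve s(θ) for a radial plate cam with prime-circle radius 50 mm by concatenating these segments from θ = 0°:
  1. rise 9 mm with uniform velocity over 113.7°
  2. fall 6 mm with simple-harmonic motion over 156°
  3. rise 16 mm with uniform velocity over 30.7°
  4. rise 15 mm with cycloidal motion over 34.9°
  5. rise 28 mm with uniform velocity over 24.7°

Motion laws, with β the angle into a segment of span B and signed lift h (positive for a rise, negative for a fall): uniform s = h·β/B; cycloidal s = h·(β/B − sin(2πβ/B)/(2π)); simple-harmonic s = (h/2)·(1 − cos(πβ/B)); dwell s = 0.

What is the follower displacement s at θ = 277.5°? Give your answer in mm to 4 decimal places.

seg 1 [0°–113.7°] uniform, h=9: full span → s += 9 → s = 9.0000
seg 2 [113.7°–269.7°] simple-harmonic, h=-6: full span → s += -6 → s = 3.0000
seg 3 [269.7°–300.4°] uniform, h=16: θ=277.5° here. β=7.8, B=30.7. 16·7.8/30.7 = 4.0651 → s = 7.0651

7.0651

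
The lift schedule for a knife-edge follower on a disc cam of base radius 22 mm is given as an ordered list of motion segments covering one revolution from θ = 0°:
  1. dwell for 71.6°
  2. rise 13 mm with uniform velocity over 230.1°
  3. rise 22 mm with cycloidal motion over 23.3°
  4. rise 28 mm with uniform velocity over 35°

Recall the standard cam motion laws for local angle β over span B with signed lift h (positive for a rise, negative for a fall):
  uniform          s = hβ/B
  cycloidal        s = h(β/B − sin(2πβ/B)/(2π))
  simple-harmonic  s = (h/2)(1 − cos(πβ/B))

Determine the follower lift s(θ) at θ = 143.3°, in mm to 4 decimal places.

seg 1 [0°–71.6°] dwell: s stays 0.0000
seg 2 [71.6°–301.7°] uniform, h=13: θ=143.3° here. β=71.7, B=230.1. 13·71.7/230.1 = 4.0508 → s = 4.0508

4.0508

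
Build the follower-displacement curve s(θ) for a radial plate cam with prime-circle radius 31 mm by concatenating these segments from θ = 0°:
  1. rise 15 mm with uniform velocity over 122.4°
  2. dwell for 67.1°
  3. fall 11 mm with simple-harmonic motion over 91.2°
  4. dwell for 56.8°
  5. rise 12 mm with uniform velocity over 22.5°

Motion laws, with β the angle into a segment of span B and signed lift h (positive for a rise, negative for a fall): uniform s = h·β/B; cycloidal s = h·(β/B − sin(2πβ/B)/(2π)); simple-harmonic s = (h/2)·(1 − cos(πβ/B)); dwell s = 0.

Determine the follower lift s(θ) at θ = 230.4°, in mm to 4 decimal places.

seg 1 [0°–122.4°] uniform, h=15: full span → s += 15 → s = 15.0000
seg 2 [122.4°–189.5°] dwell: s stays 15.0000
seg 3 [189.5°–280.7°] simple-harmonic, h=-11: θ=230.4° here. β=40.9, B=91.2. -11/2·(1 − cos(π·0.4485)) = -4.6134 → s = 10.3866

10.3866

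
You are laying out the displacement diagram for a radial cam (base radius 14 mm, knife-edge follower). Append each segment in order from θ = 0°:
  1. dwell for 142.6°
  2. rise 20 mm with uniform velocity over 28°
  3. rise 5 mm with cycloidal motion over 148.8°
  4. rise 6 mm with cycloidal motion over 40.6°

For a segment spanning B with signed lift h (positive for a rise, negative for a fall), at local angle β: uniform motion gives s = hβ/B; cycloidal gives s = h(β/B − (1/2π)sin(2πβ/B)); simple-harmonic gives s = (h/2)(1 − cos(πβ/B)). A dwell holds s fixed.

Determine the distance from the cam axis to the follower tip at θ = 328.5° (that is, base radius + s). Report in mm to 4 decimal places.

seg 1 [0°–142.6°] dwell: s stays 0.0000
seg 2 [142.6°–170.6°] uniform, h=20: full span → s += 20 → s = 20.0000
seg 3 [170.6°–319.4°] cycloidal, h=5: full span → s += 5 → s = 25.0000
seg 4 [319.4°–360°] cycloidal, h=6: θ=328.5° here. β=9.1, B=40.6. 6·(0.2241 − sin(2π·0.2241)/(2π)) = 0.4025 → s = 25.4025
radial distance = base radius + s = 14 + 25.4025 = 39.4025

39.4025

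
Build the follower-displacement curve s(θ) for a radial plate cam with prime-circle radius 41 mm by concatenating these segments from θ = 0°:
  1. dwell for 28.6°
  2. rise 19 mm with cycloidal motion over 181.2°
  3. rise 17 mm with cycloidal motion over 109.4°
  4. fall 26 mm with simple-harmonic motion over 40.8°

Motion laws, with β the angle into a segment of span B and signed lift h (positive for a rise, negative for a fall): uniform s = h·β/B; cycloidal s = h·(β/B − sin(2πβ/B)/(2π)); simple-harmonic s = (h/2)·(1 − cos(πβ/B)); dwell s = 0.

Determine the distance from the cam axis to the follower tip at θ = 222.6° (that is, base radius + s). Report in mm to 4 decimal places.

seg 1 [0°–28.6°] dwell: s stays 0.0000
seg 2 [28.6°–209.8°] cycloidal, h=19: full span → s += 19 → s = 19.0000
seg 3 [209.8°–319.2°] cycloidal, h=17: θ=222.6° here. β=12.8, B=109.4. 17·(0.1170 − sin(2π·0.1170)/(2π)) = 0.1744 → s = 19.1744
radial distance = base radius + s = 41 + 19.1744 = 60.1744

60.1744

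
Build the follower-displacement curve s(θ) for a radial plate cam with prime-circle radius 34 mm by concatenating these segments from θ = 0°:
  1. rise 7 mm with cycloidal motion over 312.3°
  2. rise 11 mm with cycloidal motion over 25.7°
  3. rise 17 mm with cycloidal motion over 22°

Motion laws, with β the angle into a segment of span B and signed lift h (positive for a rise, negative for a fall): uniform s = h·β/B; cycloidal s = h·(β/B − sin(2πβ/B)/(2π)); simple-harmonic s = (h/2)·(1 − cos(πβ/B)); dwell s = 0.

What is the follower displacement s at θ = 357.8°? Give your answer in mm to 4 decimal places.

seg 1 [0°–312.3°] cycloidal, h=7: full span → s += 7 → s = 7.0000
seg 2 [312.3°–338°] cycloidal, h=11: full span → s += 11 → s = 18.0000
seg 3 [338°–360°] cycloidal, h=17: θ=357.8° here. β=19.8, B=22. 17·(0.9000 − sin(2π·0.9000)/(2π)) = 16.8903 → s = 34.8903

34.8903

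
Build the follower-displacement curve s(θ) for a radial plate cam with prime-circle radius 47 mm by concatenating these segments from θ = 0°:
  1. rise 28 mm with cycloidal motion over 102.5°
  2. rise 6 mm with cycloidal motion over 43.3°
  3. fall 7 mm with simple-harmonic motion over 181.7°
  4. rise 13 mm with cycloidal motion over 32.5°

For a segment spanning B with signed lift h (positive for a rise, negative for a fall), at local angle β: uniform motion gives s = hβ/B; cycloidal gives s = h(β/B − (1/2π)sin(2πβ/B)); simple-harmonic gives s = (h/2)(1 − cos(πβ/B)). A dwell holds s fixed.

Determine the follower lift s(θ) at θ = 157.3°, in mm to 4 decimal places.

seg 1 [0°–102.5°] cycloidal, h=28: full span → s += 28 → s = 28.0000
seg 2 [102.5°–145.8°] cycloidal, h=6: full span → s += 6 → s = 34.0000
seg 3 [145.8°–327.5°] simple-harmonic, h=-7: θ=157.3° here. β=11.5, B=181.7. -7/2·(1 − cos(π·0.0633)) = -0.0690 → s = 33.9310

33.9310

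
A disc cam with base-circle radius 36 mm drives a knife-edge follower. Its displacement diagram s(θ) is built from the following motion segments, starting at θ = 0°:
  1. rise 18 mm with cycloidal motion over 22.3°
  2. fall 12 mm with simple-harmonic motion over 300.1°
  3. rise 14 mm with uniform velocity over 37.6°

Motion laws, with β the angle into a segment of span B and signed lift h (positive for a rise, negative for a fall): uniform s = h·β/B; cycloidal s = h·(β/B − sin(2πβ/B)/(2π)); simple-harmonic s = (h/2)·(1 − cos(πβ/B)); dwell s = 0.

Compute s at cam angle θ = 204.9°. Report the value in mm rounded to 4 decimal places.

seg 1 [0°–22.3°] cycloidal, h=18: full span → s += 18 → s = 18.0000
seg 2 [22.3°–322.4°] simple-harmonic, h=-12: θ=204.9° here. β=182.6, B=300.1. -12/2·(1 − cos(π·0.6085)) = -8.0052 → s = 9.9948

9.9948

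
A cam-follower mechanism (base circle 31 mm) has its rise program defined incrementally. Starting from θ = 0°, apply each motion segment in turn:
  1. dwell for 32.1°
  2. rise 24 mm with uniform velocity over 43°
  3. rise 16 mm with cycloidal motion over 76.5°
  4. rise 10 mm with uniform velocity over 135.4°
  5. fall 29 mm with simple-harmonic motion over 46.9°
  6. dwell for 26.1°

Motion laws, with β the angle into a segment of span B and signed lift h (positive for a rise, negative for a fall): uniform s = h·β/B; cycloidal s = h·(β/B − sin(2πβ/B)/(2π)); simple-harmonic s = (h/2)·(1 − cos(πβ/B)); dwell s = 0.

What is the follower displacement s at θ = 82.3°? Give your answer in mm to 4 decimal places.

seg 1 [0°–32.1°] dwell: s stays 0.0000
seg 2 [32.1°–75.1°] uniform, h=24: full span → s += 24 → s = 24.0000
seg 3 [75.1°–151.6°] cycloidal, h=16: θ=82.3° here. β=7.2, B=76.5. 16·(0.0941 − sin(2π·0.0941)/(2π)) = 0.0862 → s = 24.0862

24.0862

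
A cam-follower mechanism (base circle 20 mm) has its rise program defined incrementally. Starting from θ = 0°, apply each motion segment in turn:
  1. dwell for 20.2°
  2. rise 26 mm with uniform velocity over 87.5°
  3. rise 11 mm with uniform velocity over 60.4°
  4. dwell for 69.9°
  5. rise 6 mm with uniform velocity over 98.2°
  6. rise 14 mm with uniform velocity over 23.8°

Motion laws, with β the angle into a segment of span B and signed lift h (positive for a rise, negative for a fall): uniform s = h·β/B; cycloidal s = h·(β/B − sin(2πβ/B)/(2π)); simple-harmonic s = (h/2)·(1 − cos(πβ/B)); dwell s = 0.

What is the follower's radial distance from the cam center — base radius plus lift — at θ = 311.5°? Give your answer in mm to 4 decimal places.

seg 1 [0°–20.2°] dwell: s stays 0.0000
seg 2 [20.2°–107.7°] uniform, h=26: full span → s += 26 → s = 26.0000
seg 3 [107.7°–168.1°] uniform, h=11: full span → s += 11 → s = 37.0000
seg 4 [168.1°–238°] dwell: s stays 37.0000
seg 5 [238°–336.2°] uniform, h=6: θ=311.5° here. β=73.5, B=98.2. 6·73.5/98.2 = 4.4908 → s = 41.4908
radial distance = base radius + s = 20 + 41.4908 = 61.4908

61.4908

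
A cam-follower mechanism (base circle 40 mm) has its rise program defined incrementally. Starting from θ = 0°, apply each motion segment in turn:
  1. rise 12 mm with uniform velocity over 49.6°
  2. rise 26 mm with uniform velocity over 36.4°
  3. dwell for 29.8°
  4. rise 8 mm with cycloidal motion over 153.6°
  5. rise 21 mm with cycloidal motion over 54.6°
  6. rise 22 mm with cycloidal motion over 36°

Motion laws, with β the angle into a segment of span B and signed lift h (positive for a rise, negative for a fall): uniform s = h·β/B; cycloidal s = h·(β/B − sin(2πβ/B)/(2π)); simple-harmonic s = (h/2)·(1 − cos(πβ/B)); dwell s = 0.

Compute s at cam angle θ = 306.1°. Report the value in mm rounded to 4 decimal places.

seg 1 [0°–49.6°] uniform, h=12: full span → s += 12 → s = 12.0000
seg 2 [49.6°–86°] uniform, h=26: full span → s += 26 → s = 38.0000
seg 3 [86°–115.8°] dwell: s stays 38.0000
seg 4 [115.8°–269.4°] cycloidal, h=8: full span → s += 8 → s = 46.0000
seg 5 [269.4°–324°] cycloidal, h=21: θ=306.1° here. β=36.7, B=54.6. 21·(0.6722 − sin(2π·0.6722)/(2π)) = 17.0658 → s = 63.0658

63.0658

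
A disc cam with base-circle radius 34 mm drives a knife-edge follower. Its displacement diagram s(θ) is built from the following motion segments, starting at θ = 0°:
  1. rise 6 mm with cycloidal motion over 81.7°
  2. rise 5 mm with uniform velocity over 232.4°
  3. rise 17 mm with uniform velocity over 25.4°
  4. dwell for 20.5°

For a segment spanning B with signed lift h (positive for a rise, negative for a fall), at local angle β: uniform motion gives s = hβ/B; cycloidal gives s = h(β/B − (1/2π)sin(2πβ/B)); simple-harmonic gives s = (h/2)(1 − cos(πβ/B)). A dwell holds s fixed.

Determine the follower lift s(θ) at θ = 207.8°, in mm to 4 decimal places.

seg 1 [0°–81.7°] cycloidal, h=6: full span → s += 6 → s = 6.0000
seg 2 [81.7°–314.1°] uniform, h=5: θ=207.8° here. β=126.1, B=232.4. 5·126.1/232.4 = 2.7130 → s = 8.7130

8.7130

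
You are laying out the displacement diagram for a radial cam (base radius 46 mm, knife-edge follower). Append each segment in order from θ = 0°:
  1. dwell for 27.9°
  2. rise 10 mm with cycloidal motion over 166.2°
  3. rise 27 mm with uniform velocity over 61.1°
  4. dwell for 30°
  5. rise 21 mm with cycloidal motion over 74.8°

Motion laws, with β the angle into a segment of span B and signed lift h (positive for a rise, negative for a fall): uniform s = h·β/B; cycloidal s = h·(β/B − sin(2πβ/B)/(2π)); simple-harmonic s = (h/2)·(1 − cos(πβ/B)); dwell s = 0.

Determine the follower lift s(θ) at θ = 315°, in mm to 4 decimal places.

seg 1 [0°–27.9°] dwell: s stays 0.0000
seg 2 [27.9°–194.1°] cycloidal, h=10: full span → s += 10 → s = 10.0000
seg 3 [194.1°–255.2°] uniform, h=27: full span → s += 27 → s = 37.0000
seg 4 [255.2°–285.2°] dwell: s stays 37.0000
seg 5 [285.2°–360°] cycloidal, h=21: θ=315° here. β=29.8, B=74.8. 21·(0.3984 − sin(2π·0.3984)/(2π)) = 6.3746 → s = 43.3746

43.3746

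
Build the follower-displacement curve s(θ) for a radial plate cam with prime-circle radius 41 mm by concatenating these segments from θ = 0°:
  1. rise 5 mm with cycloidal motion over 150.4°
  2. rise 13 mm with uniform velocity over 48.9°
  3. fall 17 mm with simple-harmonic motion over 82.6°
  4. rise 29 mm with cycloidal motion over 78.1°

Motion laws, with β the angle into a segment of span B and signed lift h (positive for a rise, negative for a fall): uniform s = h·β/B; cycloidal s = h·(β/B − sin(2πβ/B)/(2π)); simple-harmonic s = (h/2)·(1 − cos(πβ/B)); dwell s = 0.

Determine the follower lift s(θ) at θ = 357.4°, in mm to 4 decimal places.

seg 1 [0°–150.4°] cycloidal, h=5: full span → s += 5 → s = 5.0000
seg 2 [150.4°–199.3°] uniform, h=13: full span → s += 13 → s = 18.0000
seg 3 [199.3°–281.9°] simple-harmonic, h=-17: full span → s += -17 → s = 1.0000
seg 4 [281.9°–360°] cycloidal, h=29: θ=357.4° here. β=75.5, B=78.1. 29·(0.9667 − sin(2π·0.9667)/(2π)) = 28.9930 → s = 29.9930

29.9930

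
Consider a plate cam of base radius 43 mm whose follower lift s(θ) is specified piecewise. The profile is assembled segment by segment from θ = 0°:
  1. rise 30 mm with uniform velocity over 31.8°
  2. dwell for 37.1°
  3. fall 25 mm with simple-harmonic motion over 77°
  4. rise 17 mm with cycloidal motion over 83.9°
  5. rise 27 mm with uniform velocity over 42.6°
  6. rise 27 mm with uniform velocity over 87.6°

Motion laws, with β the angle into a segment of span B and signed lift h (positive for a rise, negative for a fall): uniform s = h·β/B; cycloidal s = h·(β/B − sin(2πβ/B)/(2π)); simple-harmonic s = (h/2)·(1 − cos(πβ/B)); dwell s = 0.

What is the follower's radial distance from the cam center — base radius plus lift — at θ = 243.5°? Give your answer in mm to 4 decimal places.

seg 1 [0°–31.8°] uniform, h=30: full span → s += 30 → s = 30.0000
seg 2 [31.8°–68.9°] dwell: s stays 30.0000
seg 3 [68.9°–145.9°] simple-harmonic, h=-25: full span → s += -25 → s = 5.0000
seg 4 [145.9°–229.8°] cycloidal, h=17: full span → s += 17 → s = 22.0000
seg 5 [229.8°–272.4°] uniform, h=27: θ=243.5° here. β=13.7, B=42.6. 27·13.7/42.6 = 8.6831 → s = 30.6831
radial distance = base radius + s = 43 + 30.6831 = 73.6831

73.6831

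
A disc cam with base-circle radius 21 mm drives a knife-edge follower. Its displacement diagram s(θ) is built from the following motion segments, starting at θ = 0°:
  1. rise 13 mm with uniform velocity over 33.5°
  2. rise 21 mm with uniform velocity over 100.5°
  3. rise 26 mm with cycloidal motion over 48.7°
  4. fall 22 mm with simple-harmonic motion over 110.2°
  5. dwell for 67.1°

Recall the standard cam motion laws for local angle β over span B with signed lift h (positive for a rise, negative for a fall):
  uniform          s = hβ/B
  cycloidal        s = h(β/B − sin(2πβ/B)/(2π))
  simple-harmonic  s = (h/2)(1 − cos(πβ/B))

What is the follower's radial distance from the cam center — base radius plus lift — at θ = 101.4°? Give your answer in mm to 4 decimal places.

seg 1 [0°–33.5°] uniform, h=13: full span → s += 13 → s = 13.0000
seg 2 [33.5°–134°] uniform, h=21: θ=101.4° here. β=67.9, B=100.5. 21·67.9/100.5 = 14.1881 → s = 27.1881
radial distance = base radius + s = 21 + 27.1881 = 48.1881

48.1881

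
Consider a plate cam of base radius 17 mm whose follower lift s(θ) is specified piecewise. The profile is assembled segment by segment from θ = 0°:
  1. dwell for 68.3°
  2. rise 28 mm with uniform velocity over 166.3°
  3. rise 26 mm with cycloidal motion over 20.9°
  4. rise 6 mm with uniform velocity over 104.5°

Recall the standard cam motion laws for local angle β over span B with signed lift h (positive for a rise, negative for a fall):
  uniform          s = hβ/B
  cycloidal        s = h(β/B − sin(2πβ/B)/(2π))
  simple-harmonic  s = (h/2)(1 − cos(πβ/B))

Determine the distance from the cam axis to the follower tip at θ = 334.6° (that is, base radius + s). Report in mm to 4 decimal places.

seg 1 [0°–68.3°] dwell: s stays 0.0000
seg 2 [68.3°–234.6°] uniform, h=28: full span → s += 28 → s = 28.0000
seg 3 [234.6°–255.5°] cycloidal, h=26: full span → s += 26 → s = 54.0000
seg 4 [255.5°–360°] uniform, h=6: θ=334.6° here. β=79.1, B=104.5. 6·79.1/104.5 = 4.5416 → s = 58.5416
radial distance = base radius + s = 17 + 58.5416 = 75.5416

75.5416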